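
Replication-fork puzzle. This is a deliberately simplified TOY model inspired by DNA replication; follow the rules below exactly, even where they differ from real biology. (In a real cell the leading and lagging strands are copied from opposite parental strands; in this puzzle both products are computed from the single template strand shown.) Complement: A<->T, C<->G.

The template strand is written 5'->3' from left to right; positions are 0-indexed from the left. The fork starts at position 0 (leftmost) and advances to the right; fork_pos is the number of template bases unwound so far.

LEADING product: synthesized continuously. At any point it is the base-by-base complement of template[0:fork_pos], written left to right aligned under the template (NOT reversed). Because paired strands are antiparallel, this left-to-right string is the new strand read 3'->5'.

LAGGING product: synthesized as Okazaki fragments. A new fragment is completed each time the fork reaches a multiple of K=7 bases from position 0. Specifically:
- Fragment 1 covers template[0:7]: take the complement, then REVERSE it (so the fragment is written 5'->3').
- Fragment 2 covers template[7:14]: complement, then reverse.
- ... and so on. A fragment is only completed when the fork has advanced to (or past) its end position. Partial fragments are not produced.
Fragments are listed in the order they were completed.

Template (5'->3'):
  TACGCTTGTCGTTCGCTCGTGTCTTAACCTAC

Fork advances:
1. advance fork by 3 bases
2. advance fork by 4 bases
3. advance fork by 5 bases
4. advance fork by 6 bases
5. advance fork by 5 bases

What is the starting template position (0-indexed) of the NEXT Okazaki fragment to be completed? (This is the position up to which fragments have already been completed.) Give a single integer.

Step 1: advance 3 -> fork_pos = 0 + 3 = 3. Next multiple of 7 is 7 (not reached); still 0 fragment(s).
Step 2: advance 4 -> fork_pos = 3 + 4 = 7. Reached multiple(s) of 7: 7 -> fragment 1 completed (1 total).
Step 3: advance 5 -> fork_pos = 7 + 5 = 12. Next multiple of 7 is 14 (not reached); still 1 fragment(s).
Step 4: advance 6 -> fork_pos = 12 + 6 = 18. Reached multiple(s) of 7: 14 -> fragment 2 completed (2 total).
Step 5: advance 5 -> fork_pos = 18 + 5 = 23. Reached multiple(s) of 7: 21 -> fragment 3 completed (3 total).
3 fragment(s) completed, covering template[0:21] (3 x 7 = 21). The next fragment, fragment 4, covers template[21:28], so it starts at position 21.

Answer: 21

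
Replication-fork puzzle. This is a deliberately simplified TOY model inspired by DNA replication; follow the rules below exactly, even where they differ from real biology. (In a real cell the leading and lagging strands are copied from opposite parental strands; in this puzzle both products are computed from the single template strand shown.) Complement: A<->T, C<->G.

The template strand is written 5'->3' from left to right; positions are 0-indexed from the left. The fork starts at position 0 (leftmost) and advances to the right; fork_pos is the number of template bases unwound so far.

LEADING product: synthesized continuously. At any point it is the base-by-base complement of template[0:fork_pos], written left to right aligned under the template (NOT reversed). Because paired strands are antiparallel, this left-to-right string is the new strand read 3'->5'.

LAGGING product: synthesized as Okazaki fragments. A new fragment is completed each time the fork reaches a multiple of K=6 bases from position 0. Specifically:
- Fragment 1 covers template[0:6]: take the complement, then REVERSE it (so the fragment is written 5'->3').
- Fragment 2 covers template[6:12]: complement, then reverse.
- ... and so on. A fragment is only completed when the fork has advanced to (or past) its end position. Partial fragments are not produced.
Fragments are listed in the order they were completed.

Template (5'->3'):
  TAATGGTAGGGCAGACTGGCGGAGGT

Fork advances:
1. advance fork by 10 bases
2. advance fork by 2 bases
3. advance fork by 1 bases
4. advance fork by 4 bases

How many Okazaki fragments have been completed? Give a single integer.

Step 1: advance 10 -> fork_pos = 0 + 10 = 10. Reached multiple(s) of 6: 6 -> fragment 1 completed (1 total).
Step 2: advance 2 -> fork_pos = 10 + 2 = 12. Reached multiple(s) of 6: 12 -> fragment 2 completed (2 total).
Step 3: advance 1 -> fork_pos = 12 + 1 = 13. Next multiple of 6 is 18 (not reached); still 2 fragment(s).
Step 4: advance 4 -> fork_pos = 13 + 4 = 17. Next multiple of 6 is 18 (not reached); still 2 fragment(s).
Check: final fork_pos = 17; the multiples of 6 that are <= 17 are 6..12 -> 17 // 6 = 2 completed fragment(s).

Answer: 2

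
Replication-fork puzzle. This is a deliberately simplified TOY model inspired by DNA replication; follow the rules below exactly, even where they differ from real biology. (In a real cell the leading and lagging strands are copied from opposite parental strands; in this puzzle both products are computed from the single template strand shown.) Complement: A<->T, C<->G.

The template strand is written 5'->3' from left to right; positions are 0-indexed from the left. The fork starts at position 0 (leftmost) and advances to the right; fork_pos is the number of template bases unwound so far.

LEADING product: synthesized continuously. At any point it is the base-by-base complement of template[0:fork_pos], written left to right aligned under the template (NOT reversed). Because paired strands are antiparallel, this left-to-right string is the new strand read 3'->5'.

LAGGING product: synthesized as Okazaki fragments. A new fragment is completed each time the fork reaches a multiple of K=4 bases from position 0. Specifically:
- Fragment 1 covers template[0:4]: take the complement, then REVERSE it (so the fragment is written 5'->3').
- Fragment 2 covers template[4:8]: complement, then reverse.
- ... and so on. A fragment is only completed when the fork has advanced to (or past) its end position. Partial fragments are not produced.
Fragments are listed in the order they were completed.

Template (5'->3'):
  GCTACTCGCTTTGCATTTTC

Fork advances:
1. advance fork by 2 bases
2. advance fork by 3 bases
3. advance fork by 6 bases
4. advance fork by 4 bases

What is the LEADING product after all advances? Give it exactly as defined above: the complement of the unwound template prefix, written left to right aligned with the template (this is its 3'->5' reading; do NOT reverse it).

Step 1: advance 2 -> fork_pos = 0 + 2 = 2.
Step 2: advance 3 -> fork_pos = 2 + 3 = 5.
Step 3: advance 6 -> fork_pos = 5 + 6 = 11.
Step 4: advance 4 -> fork_pos = 11 + 4 = 15.
Unwound prefix: template[0:15] = GCTACTCGCTTTGCA
Complement it base by base (A<->T, C<->G), keeping left-to-right order:
  [0:5] GCTAC -> CGATG
  [5:10] TCGCT -> AGCGA
  [10:15] TTGCA -> AACGT
Concatenate: CGATGAGCGAAACGT (length 15; written aligned with the template, i.e. 3'->5').

Answer: CGATGAGCGAAACGT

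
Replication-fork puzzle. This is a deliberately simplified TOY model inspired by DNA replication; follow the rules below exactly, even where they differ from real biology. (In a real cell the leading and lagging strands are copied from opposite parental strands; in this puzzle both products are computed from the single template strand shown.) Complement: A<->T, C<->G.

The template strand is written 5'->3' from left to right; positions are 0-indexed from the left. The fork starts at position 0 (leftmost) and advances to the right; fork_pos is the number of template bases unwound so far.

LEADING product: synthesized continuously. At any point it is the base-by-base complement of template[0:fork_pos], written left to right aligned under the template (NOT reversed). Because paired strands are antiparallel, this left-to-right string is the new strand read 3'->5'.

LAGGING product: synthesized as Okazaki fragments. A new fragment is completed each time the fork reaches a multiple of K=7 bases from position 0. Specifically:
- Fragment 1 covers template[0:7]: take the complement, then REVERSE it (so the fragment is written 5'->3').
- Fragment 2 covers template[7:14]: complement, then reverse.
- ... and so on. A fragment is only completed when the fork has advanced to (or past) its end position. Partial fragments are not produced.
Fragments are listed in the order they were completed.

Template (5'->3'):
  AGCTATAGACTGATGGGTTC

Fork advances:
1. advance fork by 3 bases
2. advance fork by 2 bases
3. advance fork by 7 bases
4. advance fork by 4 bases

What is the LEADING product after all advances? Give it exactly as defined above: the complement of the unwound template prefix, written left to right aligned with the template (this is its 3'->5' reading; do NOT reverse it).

Step 1: advance 3 -> fork_pos = 0 + 3 = 3.
Step 2: advance 2 -> fork_pos = 3 + 2 = 5.
Step 3: advance 7 -> fork_pos = 5 + 7 = 12.
Step 4: advance 4 -> fork_pos = 12 + 4 = 16.
Unwound prefix: template[0:16] = AGCTATAGACTGATGG
Complement it base by base (A<->T, C<->G), keeping left-to-right order:
  [0:5] AGCTA -> TCGAT
  [5:10] TAGAC -> ATCTG
  [10:15] TGATG -> ACTAC
  [15:16] G -> C
Concatenate: TCGATATCTGACTACC (length 16; written aligned with the template, i.e. 3'->5').

Answer: TCGATATCTGACTACC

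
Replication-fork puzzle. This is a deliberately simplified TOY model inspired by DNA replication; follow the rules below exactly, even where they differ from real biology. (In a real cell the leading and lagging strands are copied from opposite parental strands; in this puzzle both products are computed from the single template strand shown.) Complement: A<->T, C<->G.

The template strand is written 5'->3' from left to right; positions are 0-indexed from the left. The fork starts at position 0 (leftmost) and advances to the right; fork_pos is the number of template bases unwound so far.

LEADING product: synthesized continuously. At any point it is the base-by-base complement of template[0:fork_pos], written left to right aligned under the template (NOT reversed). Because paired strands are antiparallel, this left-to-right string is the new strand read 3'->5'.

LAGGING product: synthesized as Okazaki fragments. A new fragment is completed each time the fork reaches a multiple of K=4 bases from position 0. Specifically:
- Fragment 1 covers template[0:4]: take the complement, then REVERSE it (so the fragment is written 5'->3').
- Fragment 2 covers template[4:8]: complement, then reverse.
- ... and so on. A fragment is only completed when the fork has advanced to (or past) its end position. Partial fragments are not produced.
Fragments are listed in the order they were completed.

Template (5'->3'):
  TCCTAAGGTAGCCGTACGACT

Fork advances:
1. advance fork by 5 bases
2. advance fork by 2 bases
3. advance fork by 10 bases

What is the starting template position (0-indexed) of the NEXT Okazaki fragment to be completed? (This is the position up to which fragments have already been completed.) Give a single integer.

Answer: 16

Derivation:
Step 1: advance 5 -> fork_pos = 0 + 5 = 5. Reached multiple(s) of 4: 4 -> fragment 1 completed (1 total).
Step 2: advance 2 -> fork_pos = 5 + 2 = 7. Next multiple of 4 is 8 (not reached); still 1 fragment(s).
Step 3: advance 10 -> fork_pos = 7 + 10 = 17. Reached multiple(s) of 4: 8, 12, 16 -> fragments 2-4 completed (4 total).
4 fragment(s) completed, covering template[0:16] (4 x 4 = 16). The next fragment, fragment 5, covers template[16:20], so it starts at position 16.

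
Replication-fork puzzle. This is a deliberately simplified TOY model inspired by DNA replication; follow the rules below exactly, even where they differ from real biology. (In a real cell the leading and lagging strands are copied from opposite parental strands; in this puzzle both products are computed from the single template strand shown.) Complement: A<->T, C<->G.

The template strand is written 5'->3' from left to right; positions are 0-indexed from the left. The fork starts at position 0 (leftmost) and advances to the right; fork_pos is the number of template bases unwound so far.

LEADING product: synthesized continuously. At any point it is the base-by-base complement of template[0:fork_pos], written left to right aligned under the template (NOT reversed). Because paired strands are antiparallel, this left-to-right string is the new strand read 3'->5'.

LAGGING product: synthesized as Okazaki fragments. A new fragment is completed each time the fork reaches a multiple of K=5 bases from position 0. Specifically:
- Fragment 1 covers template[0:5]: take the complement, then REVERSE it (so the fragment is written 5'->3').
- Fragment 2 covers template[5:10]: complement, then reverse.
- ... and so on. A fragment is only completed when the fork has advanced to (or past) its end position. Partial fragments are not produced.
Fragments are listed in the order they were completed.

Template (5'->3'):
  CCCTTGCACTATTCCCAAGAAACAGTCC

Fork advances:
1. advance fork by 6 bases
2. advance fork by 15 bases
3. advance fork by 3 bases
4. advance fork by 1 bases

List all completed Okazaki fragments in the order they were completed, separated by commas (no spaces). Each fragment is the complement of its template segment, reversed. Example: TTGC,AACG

Answer: AAGGG,AGTGC,GGAAT,TCTTG,CTGTT

Derivation:
Step 1: advance 6 -> fork_pos = 0 + 6 = 6. Reached multiple(s) of 5: 5 -> fragment 1 completed (1 total).
Step 2: advance 15 -> fork_pos = 6 + 15 = 21. Reached multiple(s) of 5: 10, 15, 20 -> fragments 2-4 completed (4 total).
Step 3: advance 3 -> fork_pos = 21 + 3 = 24. Next multiple of 5 is 25 (not reached); still 4 fragment(s).
Step 4: advance 1 -> fork_pos = 24 + 1 = 25. Reached multiple(s) of 5: 25 -> fragment 5 completed (5 total).
Final fork_pos = 25, so 5 fragment(s) are complete. Build each: template segment -> complement -> reverse.
Fragment 1: template[0:5] = CCCTT -> complement GGGAA -> reversed AAGGG
Fragment 2: template[5:10] = GCACT -> complement CGTGA -> reversed AGTGC
Fragment 3: template[10:15] = ATTCC -> complement TAAGG -> reversed GGAAT
Fragment 4: template[15:20] = CAAGA -> complement GTTCT -> reversed TCTTG
Fragment 5: template[20:25] = AACAG -> complement TTGTC -> reversed CTGTT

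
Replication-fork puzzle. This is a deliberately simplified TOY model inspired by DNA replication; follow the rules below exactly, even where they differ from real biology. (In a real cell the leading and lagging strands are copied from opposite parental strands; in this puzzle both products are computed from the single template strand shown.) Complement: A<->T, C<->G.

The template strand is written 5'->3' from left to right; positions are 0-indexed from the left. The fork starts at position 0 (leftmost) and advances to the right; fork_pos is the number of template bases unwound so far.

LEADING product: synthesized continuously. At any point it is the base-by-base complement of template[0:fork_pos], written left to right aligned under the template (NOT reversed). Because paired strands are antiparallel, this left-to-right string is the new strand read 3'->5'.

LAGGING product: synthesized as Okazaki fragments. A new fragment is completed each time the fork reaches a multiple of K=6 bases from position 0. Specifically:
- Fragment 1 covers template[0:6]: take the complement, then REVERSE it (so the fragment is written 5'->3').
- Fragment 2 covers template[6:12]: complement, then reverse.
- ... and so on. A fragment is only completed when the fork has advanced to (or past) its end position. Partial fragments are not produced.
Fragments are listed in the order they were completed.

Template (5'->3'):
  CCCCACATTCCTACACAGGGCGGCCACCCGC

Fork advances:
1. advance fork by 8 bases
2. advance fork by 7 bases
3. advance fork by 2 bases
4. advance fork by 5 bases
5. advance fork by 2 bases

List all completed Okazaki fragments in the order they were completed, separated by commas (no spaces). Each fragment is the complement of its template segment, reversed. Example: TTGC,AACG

Answer: GTGGGG,AGGAAT,CTGTGT,GCCGCC

Derivation:
Step 1: advance 8 -> fork_pos = 0 + 8 = 8. Reached multiple(s) of 6: 6 -> fragment 1 completed (1 total).
Step 2: advance 7 -> fork_pos = 8 + 7 = 15. Reached multiple(s) of 6: 12 -> fragment 2 completed (2 total).
Step 3: advance 2 -> fork_pos = 15 + 2 = 17. Next multiple of 6 is 18 (not reached); still 2 fragment(s).
Step 4: advance 5 -> fork_pos = 17 + 5 = 22. Reached multiple(s) of 6: 18 -> fragment 3 completed (3 total).
Step 5: advance 2 -> fork_pos = 22 + 2 = 24. Reached multiple(s) of 6: 24 -> fragment 4 completed (4 total).
Final fork_pos = 24, so 4 fragment(s) are complete. Build each: template segment -> complement -> reverse.
Fragment 1: template[0:6] = CCCCAC -> complement GGGGTG -> reversed GTGGGG
Fragment 2: template[6:12] = ATTCCT -> complement TAAGGA -> reversed AGGAAT
Fragment 3: template[12:18] = ACACAG -> complement TGTGTC -> reversed CTGTGT
Fragment 4: template[18:24] = GGCGGC -> complement CCGCCG -> reversed GCCGCC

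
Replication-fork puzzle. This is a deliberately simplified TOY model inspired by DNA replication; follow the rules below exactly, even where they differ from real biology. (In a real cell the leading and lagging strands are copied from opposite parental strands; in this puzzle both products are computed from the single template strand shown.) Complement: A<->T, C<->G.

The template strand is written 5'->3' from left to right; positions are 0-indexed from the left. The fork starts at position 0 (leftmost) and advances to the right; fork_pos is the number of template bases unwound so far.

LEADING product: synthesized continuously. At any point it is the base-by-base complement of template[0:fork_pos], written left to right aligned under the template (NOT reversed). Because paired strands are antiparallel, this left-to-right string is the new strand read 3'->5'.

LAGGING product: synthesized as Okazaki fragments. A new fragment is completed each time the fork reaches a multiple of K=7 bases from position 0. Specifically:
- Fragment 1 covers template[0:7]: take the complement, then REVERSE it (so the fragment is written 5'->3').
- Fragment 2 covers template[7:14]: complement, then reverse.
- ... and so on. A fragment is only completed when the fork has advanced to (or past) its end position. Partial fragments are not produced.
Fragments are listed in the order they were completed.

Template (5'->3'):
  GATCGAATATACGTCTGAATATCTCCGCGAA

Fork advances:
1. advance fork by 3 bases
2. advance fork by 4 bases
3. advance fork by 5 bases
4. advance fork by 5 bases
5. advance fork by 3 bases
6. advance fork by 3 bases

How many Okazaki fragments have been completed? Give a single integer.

Step 1: advance 3 -> fork_pos = 0 + 3 = 3. Next multiple of 7 is 7 (not reached); still 0 fragment(s).
Step 2: advance 4 -> fork_pos = 3 + 4 = 7. Reached multiple(s) of 7: 7 -> fragment 1 completed (1 total).
Step 3: advance 5 -> fork_pos = 7 + 5 = 12. Next multiple of 7 is 14 (not reached); still 1 fragment(s).
Step 4: advance 5 -> fork_pos = 12 + 5 = 17. Reached multiple(s) of 7: 14 -> fragment 2 completed (2 total).
Step 5: advance 3 -> fork_pos = 17 + 3 = 20. Next multiple of 7 is 21 (not reached); still 2 fragment(s).
Step 6: advance 3 -> fork_pos = 20 + 3 = 23. Reached multiple(s) of 7: 21 -> fragment 3 completed (3 total).
Check: final fork_pos = 23; the multiples of 7 that are <= 23 are 7..21 -> 23 // 7 = 3 completed fragment(s).

Answer: 3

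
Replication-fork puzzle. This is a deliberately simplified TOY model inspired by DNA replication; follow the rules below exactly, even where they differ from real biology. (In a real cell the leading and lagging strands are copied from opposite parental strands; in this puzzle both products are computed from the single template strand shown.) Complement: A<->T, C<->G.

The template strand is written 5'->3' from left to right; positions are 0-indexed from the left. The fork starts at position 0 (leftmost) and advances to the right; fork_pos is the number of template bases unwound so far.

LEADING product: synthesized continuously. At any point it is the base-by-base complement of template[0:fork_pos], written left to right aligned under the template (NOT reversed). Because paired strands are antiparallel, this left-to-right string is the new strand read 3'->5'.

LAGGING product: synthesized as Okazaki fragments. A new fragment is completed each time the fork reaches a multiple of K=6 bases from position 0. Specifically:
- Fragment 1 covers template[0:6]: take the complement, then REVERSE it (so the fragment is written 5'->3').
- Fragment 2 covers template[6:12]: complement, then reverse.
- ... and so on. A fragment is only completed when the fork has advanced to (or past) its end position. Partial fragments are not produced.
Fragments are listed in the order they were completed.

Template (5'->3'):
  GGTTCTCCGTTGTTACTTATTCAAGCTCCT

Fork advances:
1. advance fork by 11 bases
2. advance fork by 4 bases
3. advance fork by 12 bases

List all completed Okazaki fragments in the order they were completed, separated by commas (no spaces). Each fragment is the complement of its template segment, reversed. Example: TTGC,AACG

Answer: AGAACC,CAACGG,AAGTAA,TTGAAT

Derivation:
Step 1: advance 11 -> fork_pos = 0 + 11 = 11. Reached multiple(s) of 6: 6 -> fragment 1 completed (1 total).
Step 2: advance 4 -> fork_pos = 11 + 4 = 15. Reached multiple(s) of 6: 12 -> fragment 2 completed (2 total).
Step 3: advance 12 -> fork_pos = 15 + 12 = 27. Reached multiple(s) of 6: 18, 24 -> fragments 3-4 completed (4 total).
Final fork_pos = 27, so 4 fragment(s) are complete. Build each: template segment -> complement -> reverse.
Fragment 1: template[0:6] = GGTTCT -> complement CCAAGA -> reversed AGAACC
Fragment 2: template[6:12] = CCGTTG -> complement GGCAAC -> reversed CAACGG
Fragment 3: template[12:18] = TTACTT -> complement AATGAA -> reversed AAGTAA
Fragment 4: template[18:24] = ATTCAA -> complement TAAGTT -> reversed TTGAAT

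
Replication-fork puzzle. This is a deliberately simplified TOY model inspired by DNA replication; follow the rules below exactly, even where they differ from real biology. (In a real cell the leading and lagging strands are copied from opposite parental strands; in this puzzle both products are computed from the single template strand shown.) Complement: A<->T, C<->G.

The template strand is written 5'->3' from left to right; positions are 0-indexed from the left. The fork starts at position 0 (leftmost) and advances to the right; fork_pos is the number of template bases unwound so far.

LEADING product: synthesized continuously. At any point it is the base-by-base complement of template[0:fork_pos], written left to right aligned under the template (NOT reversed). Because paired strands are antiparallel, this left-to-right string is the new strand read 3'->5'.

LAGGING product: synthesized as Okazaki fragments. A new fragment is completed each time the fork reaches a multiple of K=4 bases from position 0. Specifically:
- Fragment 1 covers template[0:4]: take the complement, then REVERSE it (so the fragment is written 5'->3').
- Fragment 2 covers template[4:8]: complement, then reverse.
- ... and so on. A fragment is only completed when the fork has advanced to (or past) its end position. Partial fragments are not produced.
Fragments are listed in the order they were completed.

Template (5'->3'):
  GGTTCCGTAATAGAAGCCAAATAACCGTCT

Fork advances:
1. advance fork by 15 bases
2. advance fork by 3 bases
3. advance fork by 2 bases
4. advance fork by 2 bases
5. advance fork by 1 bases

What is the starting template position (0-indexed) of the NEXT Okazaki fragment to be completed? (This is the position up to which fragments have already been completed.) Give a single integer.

Answer: 20

Derivation:
Step 1: advance 15 -> fork_pos = 0 + 15 = 15. Reached multiple(s) of 4: 4, 8, 12 -> fragments 1-3 completed (3 total).
Step 2: advance 3 -> fork_pos = 15 + 3 = 18. Reached multiple(s) of 4: 16 -> fragment 4 completed (4 total).
Step 3: advance 2 -> fork_pos = 18 + 2 = 20. Reached multiple(s) of 4: 20 -> fragment 5 completed (5 total).
Step 4: advance 2 -> fork_pos = 20 + 2 = 22. Next multiple of 4 is 24 (not reached); still 5 fragment(s).
Step 5: advance 1 -> fork_pos = 22 + 1 = 23. Next multiple of 4 is 24 (not reached); still 5 fragment(s).
5 fragment(s) completed, covering template[0:20] (5 x 4 = 20). The next fragment, fragment 6, covers template[20:24], so it starts at position 20.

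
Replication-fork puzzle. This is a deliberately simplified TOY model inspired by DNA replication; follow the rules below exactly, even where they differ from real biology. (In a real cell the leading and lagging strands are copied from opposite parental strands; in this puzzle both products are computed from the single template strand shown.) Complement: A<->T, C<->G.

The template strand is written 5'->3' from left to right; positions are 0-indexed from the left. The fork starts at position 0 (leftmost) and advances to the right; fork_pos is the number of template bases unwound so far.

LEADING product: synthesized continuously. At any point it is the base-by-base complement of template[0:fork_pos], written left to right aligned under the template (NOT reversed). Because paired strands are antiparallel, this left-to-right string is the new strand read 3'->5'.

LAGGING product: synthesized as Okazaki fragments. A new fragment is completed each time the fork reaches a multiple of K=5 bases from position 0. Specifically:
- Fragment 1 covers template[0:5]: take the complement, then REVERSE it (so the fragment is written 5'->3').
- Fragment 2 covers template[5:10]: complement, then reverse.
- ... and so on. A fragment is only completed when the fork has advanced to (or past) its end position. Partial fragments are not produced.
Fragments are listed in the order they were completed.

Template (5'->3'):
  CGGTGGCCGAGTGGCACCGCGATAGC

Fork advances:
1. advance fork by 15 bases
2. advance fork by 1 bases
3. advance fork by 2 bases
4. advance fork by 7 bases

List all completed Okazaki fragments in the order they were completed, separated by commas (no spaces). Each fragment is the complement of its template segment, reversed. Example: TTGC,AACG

Step 1: advance 15 -> fork_pos = 0 + 15 = 15. Reached multiple(s) of 5: 5, 10, 15 -> fragments 1-3 completed (3 total).
Step 2: advance 1 -> fork_pos = 15 + 1 = 16. Next multiple of 5 is 20 (not reached); still 3 fragment(s).
Step 3: advance 2 -> fork_pos = 16 + 2 = 18. Next multiple of 5 is 20 (not reached); still 3 fragment(s).
Step 4: advance 7 -> fork_pos = 18 + 7 = 25. Reached multiple(s) of 5: 20, 25 -> fragments 4-5 completed (5 total).
Final fork_pos = 25, so 5 fragment(s) are complete. Build each: template segment -> complement -> reverse.
Fragment 1: template[0:5] = CGGTG -> complement GCCAC -> reversed CACCG
Fragment 2: template[5:10] = GCCGA -> complement CGGCT -> reversed TCGGC
Fragment 3: template[10:15] = GTGGC -> complement CACCG -> reversed GCCAC
Fragment 4: template[15:20] = ACCGC -> complement TGGCG -> reversed GCGGT
Fragment 5: template[20:25] = GATAG -> complement CTATC -> reversed CTATC

Answer: CACCG,TCGGC,GCCAC,GCGGT,CTATC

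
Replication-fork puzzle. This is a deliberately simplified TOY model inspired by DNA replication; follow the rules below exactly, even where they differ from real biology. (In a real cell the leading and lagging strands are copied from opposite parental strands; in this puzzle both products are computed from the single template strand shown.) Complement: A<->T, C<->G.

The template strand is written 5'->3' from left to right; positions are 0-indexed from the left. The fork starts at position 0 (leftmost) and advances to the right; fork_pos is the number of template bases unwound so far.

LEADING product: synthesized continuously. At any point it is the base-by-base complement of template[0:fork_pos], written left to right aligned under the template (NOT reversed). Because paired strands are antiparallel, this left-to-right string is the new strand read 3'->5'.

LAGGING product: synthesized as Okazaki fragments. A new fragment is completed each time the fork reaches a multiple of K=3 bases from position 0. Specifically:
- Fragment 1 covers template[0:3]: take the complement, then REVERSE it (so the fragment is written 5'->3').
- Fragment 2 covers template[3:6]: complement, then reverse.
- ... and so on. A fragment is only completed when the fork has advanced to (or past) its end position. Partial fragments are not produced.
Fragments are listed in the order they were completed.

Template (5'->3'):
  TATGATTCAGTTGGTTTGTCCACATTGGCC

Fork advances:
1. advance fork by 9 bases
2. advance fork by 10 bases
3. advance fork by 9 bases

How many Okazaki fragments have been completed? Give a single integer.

Answer: 9

Derivation:
Step 1: advance 9 -> fork_pos = 0 + 9 = 9. Reached multiple(s) of 3: 3, 6, 9 -> fragments 1-3 completed (3 total).
Step 2: advance 10 -> fork_pos = 9 + 10 = 19. Reached multiple(s) of 3: 12, 15, 18 -> fragments 4-6 completed (6 total).
Step 3: advance 9 -> fork_pos = 19 + 9 = 28. Reached multiple(s) of 3: 21, 24, 27 -> fragments 7-9 completed (9 total).
Check: final fork_pos = 28; the multiples of 3 that are <= 28 are 3..27 -> 28 // 3 = 9 completed fragment(s).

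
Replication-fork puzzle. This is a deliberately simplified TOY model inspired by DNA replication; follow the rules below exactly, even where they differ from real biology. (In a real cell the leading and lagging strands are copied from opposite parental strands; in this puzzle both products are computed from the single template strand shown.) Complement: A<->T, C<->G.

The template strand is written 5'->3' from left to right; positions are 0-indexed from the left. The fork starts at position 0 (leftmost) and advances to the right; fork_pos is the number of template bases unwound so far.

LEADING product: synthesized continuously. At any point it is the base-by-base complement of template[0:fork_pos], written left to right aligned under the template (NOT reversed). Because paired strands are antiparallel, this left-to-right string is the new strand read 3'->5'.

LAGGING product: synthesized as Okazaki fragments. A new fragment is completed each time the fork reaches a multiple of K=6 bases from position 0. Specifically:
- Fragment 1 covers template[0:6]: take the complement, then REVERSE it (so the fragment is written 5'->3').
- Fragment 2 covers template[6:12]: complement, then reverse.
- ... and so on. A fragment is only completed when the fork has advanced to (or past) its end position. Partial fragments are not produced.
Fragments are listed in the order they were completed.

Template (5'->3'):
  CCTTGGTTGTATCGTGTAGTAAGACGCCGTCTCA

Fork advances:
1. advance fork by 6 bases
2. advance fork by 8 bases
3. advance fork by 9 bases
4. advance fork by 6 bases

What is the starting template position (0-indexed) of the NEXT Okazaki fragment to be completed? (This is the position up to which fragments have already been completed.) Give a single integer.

Answer: 24

Derivation:
Step 1: advance 6 -> fork_pos = 0 + 6 = 6. Reached multiple(s) of 6: 6 -> fragment 1 completed (1 total).
Step 2: advance 8 -> fork_pos = 6 + 8 = 14. Reached multiple(s) of 6: 12 -> fragment 2 completed (2 total).
Step 3: advance 9 -> fork_pos = 14 + 9 = 23. Reached multiple(s) of 6: 18 -> fragment 3 completed (3 total).
Step 4: advance 6 -> fork_pos = 23 + 6 = 29. Reached multiple(s) of 6: 24 -> fragment 4 completed (4 total).
4 fragment(s) completed, covering template[0:24] (4 x 6 = 24). The next fragment, fragment 5, covers template[24:30], so it starts at position 24.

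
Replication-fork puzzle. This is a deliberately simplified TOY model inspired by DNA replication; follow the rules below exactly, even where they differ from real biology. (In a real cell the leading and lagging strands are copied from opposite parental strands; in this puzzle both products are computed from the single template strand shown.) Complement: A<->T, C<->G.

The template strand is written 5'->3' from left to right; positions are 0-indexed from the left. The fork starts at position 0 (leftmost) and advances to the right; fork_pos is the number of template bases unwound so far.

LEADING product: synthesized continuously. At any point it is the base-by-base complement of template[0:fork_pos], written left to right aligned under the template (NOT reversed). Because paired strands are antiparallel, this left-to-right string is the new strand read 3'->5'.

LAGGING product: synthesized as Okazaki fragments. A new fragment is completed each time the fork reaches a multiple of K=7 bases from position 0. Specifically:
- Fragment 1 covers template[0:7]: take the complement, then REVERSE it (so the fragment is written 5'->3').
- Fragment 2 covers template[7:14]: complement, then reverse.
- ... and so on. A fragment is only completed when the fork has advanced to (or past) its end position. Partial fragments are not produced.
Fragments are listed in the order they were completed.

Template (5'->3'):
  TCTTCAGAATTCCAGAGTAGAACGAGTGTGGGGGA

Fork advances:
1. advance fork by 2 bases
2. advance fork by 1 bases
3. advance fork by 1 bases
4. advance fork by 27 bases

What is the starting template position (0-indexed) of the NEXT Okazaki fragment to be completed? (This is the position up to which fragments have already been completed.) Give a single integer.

Answer: 28

Derivation:
Step 1: advance 2 -> fork_pos = 0 + 2 = 2. Next multiple of 7 is 7 (not reached); still 0 fragment(s).
Step 2: advance 1 -> fork_pos = 2 + 1 = 3. Next multiple of 7 is 7 (not reached); still 0 fragment(s).
Step 3: advance 1 -> fork_pos = 3 + 1 = 4. Next multiple of 7 is 7 (not reached); still 0 fragment(s).
Step 4: advance 27 -> fork_pos = 4 + 27 = 31. Reached multiple(s) of 7: 7, 14, 21, 28 -> fragments 1-4 completed (4 total).
4 fragment(s) completed, covering template[0:28] (4 x 7 = 28). The next fragment, fragment 5, covers template[28:35], so it starts at position 28.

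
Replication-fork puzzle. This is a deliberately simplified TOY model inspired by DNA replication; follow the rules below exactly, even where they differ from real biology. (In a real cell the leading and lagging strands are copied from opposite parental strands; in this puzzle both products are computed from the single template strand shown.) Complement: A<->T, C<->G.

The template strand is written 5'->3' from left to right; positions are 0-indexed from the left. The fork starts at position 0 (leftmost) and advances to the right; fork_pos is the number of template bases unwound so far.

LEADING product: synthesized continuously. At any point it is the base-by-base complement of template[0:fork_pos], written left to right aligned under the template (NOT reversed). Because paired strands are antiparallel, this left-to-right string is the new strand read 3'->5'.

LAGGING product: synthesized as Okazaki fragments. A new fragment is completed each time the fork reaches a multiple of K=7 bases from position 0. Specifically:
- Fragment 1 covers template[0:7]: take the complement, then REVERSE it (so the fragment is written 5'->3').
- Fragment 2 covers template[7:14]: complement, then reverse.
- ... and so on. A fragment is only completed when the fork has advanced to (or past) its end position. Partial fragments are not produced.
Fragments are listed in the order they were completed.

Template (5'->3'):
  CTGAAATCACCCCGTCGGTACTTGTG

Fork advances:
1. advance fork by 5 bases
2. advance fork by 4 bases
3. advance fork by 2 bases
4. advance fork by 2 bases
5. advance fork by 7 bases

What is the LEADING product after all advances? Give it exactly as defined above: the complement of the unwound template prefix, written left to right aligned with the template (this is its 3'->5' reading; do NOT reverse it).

Answer: GACTTTAGTGGGGCAGCCAT

Derivation:
Step 1: advance 5 -> fork_pos = 0 + 5 = 5.
Step 2: advance 4 -> fork_pos = 5 + 4 = 9.
Step 3: advance 2 -> fork_pos = 9 + 2 = 11.
Step 4: advance 2 -> fork_pos = 11 + 2 = 13.
Step 5: advance 7 -> fork_pos = 13 + 7 = 20.
Unwound prefix: template[0:20] = CTGAAATCACCCCGTCGGTA
Complement it base by base (A<->T, C<->G), keeping left-to-right order:
  [0:5] CTGAA -> GACTT
  [5:10] ATCAC -> TAGTG
  [10:15] CCCGT -> GGGCA
  [15:20] CGGTA -> GCCAT
Concatenate: GACTTTAGTGGGGCAGCCAT (length 20; written aligned with the template, i.e. 3'->5').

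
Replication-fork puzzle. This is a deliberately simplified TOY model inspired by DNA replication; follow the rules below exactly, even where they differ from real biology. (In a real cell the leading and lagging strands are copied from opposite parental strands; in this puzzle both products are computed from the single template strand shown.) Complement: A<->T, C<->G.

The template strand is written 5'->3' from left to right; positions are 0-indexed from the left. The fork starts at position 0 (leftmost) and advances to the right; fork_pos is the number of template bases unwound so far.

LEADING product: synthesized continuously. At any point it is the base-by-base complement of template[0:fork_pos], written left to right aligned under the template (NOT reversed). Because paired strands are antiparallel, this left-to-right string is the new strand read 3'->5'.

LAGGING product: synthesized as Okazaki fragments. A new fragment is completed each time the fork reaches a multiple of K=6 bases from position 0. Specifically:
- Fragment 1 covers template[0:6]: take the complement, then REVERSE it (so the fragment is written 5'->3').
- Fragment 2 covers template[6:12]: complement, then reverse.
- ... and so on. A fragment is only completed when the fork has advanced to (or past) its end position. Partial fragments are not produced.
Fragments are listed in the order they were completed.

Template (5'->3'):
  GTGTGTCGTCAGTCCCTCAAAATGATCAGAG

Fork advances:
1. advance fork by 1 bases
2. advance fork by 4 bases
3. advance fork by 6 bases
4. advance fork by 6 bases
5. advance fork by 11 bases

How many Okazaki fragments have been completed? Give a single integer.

Step 1: advance 1 -> fork_pos = 0 + 1 = 1. Next multiple of 6 is 6 (not reached); still 0 fragment(s).
Step 2: advance 4 -> fork_pos = 1 + 4 = 5. Next multiple of 6 is 6 (not reached); still 0 fragment(s).
Step 3: advance 6 -> fork_pos = 5 + 6 = 11. Reached multiple(s) of 6: 6 -> fragment 1 completed (1 total).
Step 4: advance 6 -> fork_pos = 11 + 6 = 17. Reached multiple(s) of 6: 12 -> fragment 2 completed (2 total).
Step 5: advance 11 -> fork_pos = 17 + 11 = 28. Reached multiple(s) of 6: 18, 24 -> fragments 3-4 completed (4 total).
Check: final fork_pos = 28; the multiples of 6 that are <= 28 are 6..24 -> 28 // 6 = 4 completed fragment(s).

Answer: 4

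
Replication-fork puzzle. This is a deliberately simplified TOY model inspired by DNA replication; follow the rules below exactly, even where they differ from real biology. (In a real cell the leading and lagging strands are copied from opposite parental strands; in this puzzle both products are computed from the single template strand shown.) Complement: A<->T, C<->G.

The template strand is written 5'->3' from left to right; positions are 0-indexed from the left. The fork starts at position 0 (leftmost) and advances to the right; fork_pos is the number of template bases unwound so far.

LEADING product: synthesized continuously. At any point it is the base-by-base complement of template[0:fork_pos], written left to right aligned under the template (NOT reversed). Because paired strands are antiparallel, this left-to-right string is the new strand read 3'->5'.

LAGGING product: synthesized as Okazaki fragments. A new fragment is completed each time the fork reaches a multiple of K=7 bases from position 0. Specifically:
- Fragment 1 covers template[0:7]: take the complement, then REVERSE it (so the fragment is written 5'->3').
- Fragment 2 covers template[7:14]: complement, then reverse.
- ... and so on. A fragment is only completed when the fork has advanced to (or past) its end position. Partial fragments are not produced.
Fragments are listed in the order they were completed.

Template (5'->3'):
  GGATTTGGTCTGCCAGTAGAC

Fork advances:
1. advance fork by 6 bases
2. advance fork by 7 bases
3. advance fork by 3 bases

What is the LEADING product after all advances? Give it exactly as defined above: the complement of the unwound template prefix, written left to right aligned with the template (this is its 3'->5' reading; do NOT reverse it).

Step 1: advance 6 -> fork_pos = 0 + 6 = 6.
Step 2: advance 7 -> fork_pos = 6 + 7 = 13.
Step 3: advance 3 -> fork_pos = 13 + 3 = 16.
Unwound prefix: template[0:16] = GGATTTGGTCTGCCAG
Complement it base by base (A<->T, C<->G), keeping left-to-right order:
  [0:5] GGATT -> CCTAA
  [5:10] TGGTC -> ACCAG
  [10:15] TGCCA -> ACGGT
  [15:16] G -> C
Concatenate: CCTAAACCAGACGGTC (length 16; written aligned with the template, i.e. 3'->5').

Answer: CCTAAACCAGACGGTC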